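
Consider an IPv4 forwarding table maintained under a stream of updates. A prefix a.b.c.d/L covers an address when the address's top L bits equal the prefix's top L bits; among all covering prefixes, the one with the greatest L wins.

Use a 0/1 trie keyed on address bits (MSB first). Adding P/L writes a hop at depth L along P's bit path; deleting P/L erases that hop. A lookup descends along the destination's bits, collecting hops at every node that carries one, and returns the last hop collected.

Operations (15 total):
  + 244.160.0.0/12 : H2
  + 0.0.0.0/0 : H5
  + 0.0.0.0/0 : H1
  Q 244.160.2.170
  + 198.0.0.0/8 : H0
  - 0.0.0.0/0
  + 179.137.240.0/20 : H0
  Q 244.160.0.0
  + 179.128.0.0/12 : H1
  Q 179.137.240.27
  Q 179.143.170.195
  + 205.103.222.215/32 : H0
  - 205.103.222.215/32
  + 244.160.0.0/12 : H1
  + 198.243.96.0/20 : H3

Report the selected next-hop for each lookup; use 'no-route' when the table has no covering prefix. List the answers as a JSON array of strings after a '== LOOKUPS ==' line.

Apply in order:
  + 244.160.0.0/12 (H2) depth=12
  + 0.0.0.0/0 (H5) depth=0
  + 0.0.0.0/0 (H1) depth=0
  lookup 244.160.2.170: bits 111101001010 walk d0:H1→d1:-→d2:-→d3:-→d4:-→d5:-→d6:-→d7:-→d8:-→d9:-→d10:-→d11:-→d12:H2 -> H2
  + 198.0.0.0/8 (H0) depth=8
  del 0.0.0.0/0 (clear depth 0)
  + 179.137.240.0/20 (H0) depth=20
  lookup 244.160.0.0: bits 111101001010 walk d0:-→d1:-→d2:-→d3:-→d4:-→d5:-→d6:-→d7:-→d8:-→d9:-→d10:-→d11:-→d12:H2 -> H2
  + 179.128.0.0/12 (H1) depth=12
  lookup 179.137.240.27: bits 10110011100010011111 walk d0:-→d1:-→d2:-→d3:-→d4:-→d5:-→d6:-→d7:-→d8:-→d9:-→d10:-→d11:-→d12:H1→d13:-→d14:-→d15:-→d16:-→d17:-→d18:-→d19:-→d20:H0 -> H0
  lookup 179.143.170.195: bits 1011001110001 walk d0:-→d1:-→d2:-→d3:-→d4:-→d5:-→d6:-→d7:-→d8:-→d9:-→d10:-→d11:-→d12:H1→d13:- -> H1
  + 205.103.222.215/32 (H0) depth=32
  del 205.103.222.215/32 (clear depth 32)
  + 244.160.0.0/12 (H1) depth=12
  + 198.243.96.0/20 (H3) depth=20

== LOOKUPS ==
["H2","H2","H0","H1"]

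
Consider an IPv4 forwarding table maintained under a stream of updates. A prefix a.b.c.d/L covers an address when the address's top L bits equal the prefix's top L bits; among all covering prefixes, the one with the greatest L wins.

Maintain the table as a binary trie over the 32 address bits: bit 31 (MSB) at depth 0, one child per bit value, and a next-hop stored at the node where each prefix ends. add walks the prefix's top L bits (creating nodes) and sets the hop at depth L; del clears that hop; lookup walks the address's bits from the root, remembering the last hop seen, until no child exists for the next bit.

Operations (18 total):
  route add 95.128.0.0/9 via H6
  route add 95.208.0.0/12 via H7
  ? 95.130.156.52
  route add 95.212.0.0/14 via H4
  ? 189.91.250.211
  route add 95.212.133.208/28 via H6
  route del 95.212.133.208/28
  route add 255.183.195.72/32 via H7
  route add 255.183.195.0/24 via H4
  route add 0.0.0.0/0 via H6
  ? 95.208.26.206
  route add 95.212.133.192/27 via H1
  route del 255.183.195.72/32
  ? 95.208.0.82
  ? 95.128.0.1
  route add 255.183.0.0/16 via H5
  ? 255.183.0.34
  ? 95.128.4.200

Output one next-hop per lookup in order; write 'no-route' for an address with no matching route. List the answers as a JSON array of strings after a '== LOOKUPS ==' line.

Process each operation:
  + 95.128.0.0/9 (H6) depth=9
  + 95.208.0.0/12 (H7) depth=12
  ? 95.130.156.52  path d0:-→d1:-→d2:-→d3:-→d4:-→d5:-→d6:-→d7:-→d8:-→d9:H6  best=H6
  + 95.212.0.0/14 (H4) depth=14
  ? 189.91.250.211  path d0:-  best=no-route
  + 95.212.133.208/28 (H6) depth=28
  - 95.212.133.208/28 clear@28
  + 255.183.195.72/32 (H7) depth=32
  + 255.183.195.0/24 (H4) depth=24
  + 0.0.0.0/0 (H6) depth=0
  ? 95.208.26.206  path d0:H6→d1:-→d2:-→d3:-→d4:-→d5:-→d6:-→d7:-→d8:-→d9:H6→d10:-→d11:-→d12:H7→d13:-  best=H7
  + 95.212.133.192/27 (H1) depth=27
  - 255.183.195.72/32 clear@32
  ? 95.208.0.82  path d0:H6→d1:-→d2:-→d3:-→d4:-→d5:-→d6:-→d7:-→d8:-→d9:H6→d10:-→d11:-→d12:H7→d13:-  best=H7
  ? 95.128.0.1  path d0:H6→d1:-→d2:-→d3:-→d4:-→d5:-→d6:-→d7:-→d8:-→d9:H6  best=H6
  + 255.183.0.0/16 (H5) depth=16
  ? 255.183.0.34  path d0:H6→d1:-→d2:-→d3:-→d4:-→d5:-→d6:-→d7:-→d8:-→d9:-→d10:-→d11:-→d12:-→d13:-→d14:-→d15:-→d16:H5  best=H5
  ? 95.128.4.200  path d0:H6→d1:-→d2:-→d3:-→d4:-→d5:-→d6:-→d7:-→d8:-→d9:H6  best=H6

== LOOKUPS ==
["H6","no-route","H7","H7","H6","H5","H6"]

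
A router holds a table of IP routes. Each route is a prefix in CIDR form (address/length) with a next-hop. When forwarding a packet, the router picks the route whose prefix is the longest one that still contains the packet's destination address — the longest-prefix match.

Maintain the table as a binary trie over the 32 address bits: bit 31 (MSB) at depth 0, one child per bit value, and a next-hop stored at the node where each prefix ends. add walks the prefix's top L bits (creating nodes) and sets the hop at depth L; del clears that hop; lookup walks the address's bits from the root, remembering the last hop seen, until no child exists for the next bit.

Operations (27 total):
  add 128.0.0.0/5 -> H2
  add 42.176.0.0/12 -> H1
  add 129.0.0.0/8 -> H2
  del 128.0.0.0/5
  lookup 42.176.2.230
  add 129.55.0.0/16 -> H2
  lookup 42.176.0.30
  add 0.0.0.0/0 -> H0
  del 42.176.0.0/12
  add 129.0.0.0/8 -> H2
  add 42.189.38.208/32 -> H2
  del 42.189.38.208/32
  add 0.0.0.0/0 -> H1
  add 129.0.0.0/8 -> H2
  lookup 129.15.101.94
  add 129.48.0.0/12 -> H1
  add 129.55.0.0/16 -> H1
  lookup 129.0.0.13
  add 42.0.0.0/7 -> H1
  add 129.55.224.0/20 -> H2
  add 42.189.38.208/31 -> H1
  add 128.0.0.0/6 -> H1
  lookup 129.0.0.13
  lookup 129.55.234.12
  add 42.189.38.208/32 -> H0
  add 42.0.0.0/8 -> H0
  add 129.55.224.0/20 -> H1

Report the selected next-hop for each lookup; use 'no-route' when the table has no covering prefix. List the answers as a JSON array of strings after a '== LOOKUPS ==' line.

Apply in order:
  add 128.0.0.0/5 -> H2 at depth 5
  add 42.176.0.0/12 -> H1 at depth 12
  add 129.0.0.0/8 -> H2 at depth 8
  del 128.0.0.0/5 (clear depth 5)
  lookup 42.176.2.230: bits 001010101011 walk d0:-→d1:-→d2:-→d3:-→d4:-→d5:-→d6:-→d7:-→d8:-→d9:-→d10:-→d11:-→d12:H1 -> H1
  add 129.55.0.0/16 -> H2 at depth 16
  lookup 42.176.0.30: bits 001010101011 walk d0:-→d1:-→d2:-→d3:-→d4:-→d5:-→d6:-→d7:-→d8:-→d9:-→d10:-→d11:-→d12:H1 -> H1
  add 0.0.0.0/0 -> H0 at depth 0
  del 42.176.0.0/12 (clear depth 12)
  add 129.0.0.0/8 -> H2 at depth 8
  add 42.189.38.208/32 -> H2 at depth 32
  del 42.189.38.208/32 (clear depth 32)
  add 0.0.0.0/0 -> H1 at depth 0
  add 129.0.0.0/8 -> H2 at depth 8
  lookup 129.15.101.94: bits 1000000100 walk d0:H1→d1:-→d2:-→d3:-→d4:-→d5:-→d6:-→d7:-→d8:H2→d9:-→d10:- -> H2
  add 129.48.0.0/12 -> H1 at depth 12
  add 129.55.0.0/16 -> H1 at depth 16
  lookup 129.0.0.13: bits 1000000100 walk d0:H1→d1:-→d2:-→d3:-→d4:-→d5:-→d6:-→d7:-→d8:H2→d9:-→d10:- -> H2
  add 42.0.0.0/7 -> H1 at depth 7
  add 129.55.224.0/20 -> H2 at depth 20
  add 42.189.38.208/31 -> H1 at depth 31
  add 128.0.0.0/6 -> H1 at depth 6
  lookup 129.0.0.13: bits 1000000100 walk d0:H1→d1:-→d2:-→d3:-→d4:-→d5:-→d6:H1→d7:-→d8:H2→d9:-→d10:- -> H2
  lookup 129.55.234.12: bits 10000001001101111110 walk d0:H1→d1:-→d2:-→d3:-→d4:-→d5:-→d6:H1→d7:-→d8:H2→d9:-→d10:-→d11:-→d12:H1→d13:-→d14:-→d15:-→d16:H1→d17:-→d18:-→d19:-→d20:H2 -> H2
  add 42.189.38.208/32 -> H0 at depth 32
  add 42.0.0.0/8 -> H0 at depth 8
  add 129.55.224.0/20 -> H1 at depth 20

== LOOKUPS ==
["H1","H1","H2","H2","H2","H2"]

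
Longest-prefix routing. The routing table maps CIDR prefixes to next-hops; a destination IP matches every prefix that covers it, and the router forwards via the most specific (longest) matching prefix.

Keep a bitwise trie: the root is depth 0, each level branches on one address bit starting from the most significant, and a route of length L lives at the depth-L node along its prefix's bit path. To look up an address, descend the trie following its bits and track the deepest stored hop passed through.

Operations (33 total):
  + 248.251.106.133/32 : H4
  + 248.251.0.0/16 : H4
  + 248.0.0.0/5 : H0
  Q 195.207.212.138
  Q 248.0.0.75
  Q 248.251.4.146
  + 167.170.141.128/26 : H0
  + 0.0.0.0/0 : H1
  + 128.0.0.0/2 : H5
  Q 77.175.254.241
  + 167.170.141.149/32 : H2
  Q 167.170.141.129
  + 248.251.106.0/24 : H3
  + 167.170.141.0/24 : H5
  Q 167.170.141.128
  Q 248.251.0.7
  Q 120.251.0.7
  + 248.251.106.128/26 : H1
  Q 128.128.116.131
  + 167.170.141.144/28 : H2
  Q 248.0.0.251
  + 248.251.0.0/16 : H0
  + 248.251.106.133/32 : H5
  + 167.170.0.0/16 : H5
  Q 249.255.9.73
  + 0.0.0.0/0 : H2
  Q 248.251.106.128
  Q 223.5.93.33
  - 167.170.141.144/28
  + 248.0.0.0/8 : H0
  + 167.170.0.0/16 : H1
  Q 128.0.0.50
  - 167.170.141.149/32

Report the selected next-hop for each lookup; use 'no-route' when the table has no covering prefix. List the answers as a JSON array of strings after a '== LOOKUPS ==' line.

Apply in order:
  + 248.251.106.133/32 (H4) depth=32
  + 248.251.0.0/16 (H4) depth=16
  + 248.0.0.0/5 (H0) depth=5
  ? 195.207.212.138  path d0:-→d1:-→d2:-  best=no-route
  ? 248.0.0.75  path d0:-→d1:-→d2:-→d3:-→d4:-→d5:H0→d6:-→d7:-→d8:-  best=H0
  ? 248.251.4.146  path d0:-→d1:-→d2:-→d3:-→d4:-→d5:H0→d6:-→d7:-→d8:-→d9:-→d10:-→d11:-→d12:-→d13:-→d14:-→d15:-→d16:H4→d17:-  best=H4
  + 167.170.141.128/26 (H0) depth=26
  + 0.0.0.0/0 (H1) depth=0
  + 128.0.0.0/2 (H5) depth=2
  ? 77.175.254.241  path d0:H1  best=H1
  + 167.170.141.149/32 (H2) depth=32
  ? 167.170.141.129  path d0:H1→d1:-→d2:H5→d3:-→d4:-→d5:-→d6:-→d7:-→d8:-→d9:-→d10:-→d11:-→d12:-→d13:-→d14:-→d15:-→d16:-→d17:-→d18:-→d19:-→d20:-→d21:-→d22:-→d23:-→d24:-→d25:-→d26:H0→d27:-  best=H0
  + 248.251.106.0/24 (H3) depth=24
  + 167.170.141.0/24 (H5) depth=24
  ? 167.170.141.128  path d0:H1→d1:-→d2:H5→d3:-→d4:-→d5:-→d6:-→d7:-→d8:-→d9:-→d10:-→d11:-→d12:-→d13:-→d14:-→d15:-→d16:-→d17:-→d18:-→d19:-→d20:-→d21:-→d22:-→d23:-→d24:H5→d25:-→d26:H0→d27:-  best=H0
  ? 248.251.0.7  path d0:H1→d1:-→d2:-→d3:-→d4:-→d5:H0→d6:-→d7:-→d8:-→d9:-→d10:-→d11:-→d12:-→d13:-→d14:-→d15:-→d16:H4→d17:-  best=H4
  ? 120.251.0.7  path d0:H1  best=H1
  + 248.251.106.128/26 (H1) depth=26
  ? 128.128.116.131  path d0:H1→d1:-→d2:H5  best=H5
  + 167.170.141.144/28 (H2) depth=28
  ? 248.0.0.251  path d0:H1→d1:-→d2:-→d3:-→d4:-→d5:H0→d6:-→d7:-→d8:-  best=H0
  + 248.251.0.0/16 (H0) depth=16
  + 248.251.106.133/32 (H5) depth=32
  + 167.170.0.0/16 (H5) depth=16
  ? 249.255.9.73  path d0:H1→d1:-→d2:-→d3:-→d4:-→d5:H0→d6:-→d7:-  best=H0
  + 0.0.0.0/0 (H2) depth=0
  ? 248.251.106.128  path d0:H2→d1:-→d2:-→d3:-→d4:-→d5:H0→d6:-→d7:-→d8:-→d9:-→d10:-→d11:-→d12:-→d13:-→d14:-→d15:-→d16:H0→d17:-→d18:-→d19:-→d20:-→d21:-→d22:-→d23:-→d24:H3→d25:-→d26:H1→d27:-→d28:-→d29:-  best=H1
  ? 223.5.93.33  path d0:H2→d1:-→d2:-  best=H2
  del 167.170.141.144/28 (clear depth 28)
  + 248.0.0.0/8 (H0) depth=8
  + 167.170.0.0/16 (H1) depth=16
  ? 128.0.0.50  path d0:H2→d1:-→d2:H5  best=H5
  del 167.170.141.149/32 (clear depth 32)

== LOOKUPS ==
["no-route","H0","H4","H1","H0","H0","H4","H1","H5","H0","H0","H1","H2","H5"]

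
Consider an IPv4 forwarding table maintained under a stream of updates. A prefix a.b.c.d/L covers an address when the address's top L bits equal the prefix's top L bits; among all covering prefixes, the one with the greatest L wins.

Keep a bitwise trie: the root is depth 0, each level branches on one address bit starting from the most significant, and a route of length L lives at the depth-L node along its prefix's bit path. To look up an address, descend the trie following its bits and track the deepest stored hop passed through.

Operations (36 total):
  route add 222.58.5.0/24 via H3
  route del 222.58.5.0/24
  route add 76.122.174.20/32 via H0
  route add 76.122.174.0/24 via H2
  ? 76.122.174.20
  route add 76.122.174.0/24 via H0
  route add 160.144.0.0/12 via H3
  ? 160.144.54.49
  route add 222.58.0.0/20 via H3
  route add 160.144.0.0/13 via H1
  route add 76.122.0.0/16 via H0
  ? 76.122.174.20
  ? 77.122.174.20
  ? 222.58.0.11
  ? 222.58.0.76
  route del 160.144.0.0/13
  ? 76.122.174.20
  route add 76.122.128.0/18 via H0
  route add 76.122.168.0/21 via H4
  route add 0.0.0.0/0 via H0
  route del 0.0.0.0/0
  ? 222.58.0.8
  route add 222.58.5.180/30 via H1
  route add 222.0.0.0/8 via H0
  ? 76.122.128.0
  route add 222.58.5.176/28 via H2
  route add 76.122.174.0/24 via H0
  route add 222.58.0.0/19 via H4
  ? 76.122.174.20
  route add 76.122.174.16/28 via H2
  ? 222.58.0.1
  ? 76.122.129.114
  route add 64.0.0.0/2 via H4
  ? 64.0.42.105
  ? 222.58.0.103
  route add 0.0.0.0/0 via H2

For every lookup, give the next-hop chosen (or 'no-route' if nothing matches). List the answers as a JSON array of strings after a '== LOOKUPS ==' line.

Trace:
  + 222.58.5.0/24 (H3) depth=24
  - 222.58.5.0/24 clear@24
  + 76.122.174.20/32 (H0) depth=32
  + 76.122.174.0/24 (H2) depth=24
  lookup 76.122.174.20: bits 01001100011110101010111000010100 walk d0:-→d1:-→d2:-→d3:-→d4:-→d5:-→d6:-→d7:-→d8:-→d9:-→d10:-→d11:-→d12:-→d13:-→d14:-→d15:-→d16:-→d17:-→d18:-→d19:-→d20:-→d21:-→d22:-→d23:-→d24:H2→d25:-→d26:-→d27:-→d28:-→d29:-→d30:-→d31:-→d32:H0 -> H0
  + 76.122.174.0/24 (H0) depth=24
  + 160.144.0.0/12 (H3) depth=12
  lookup 160.144.54.49: bits 101000001001 walk d0:-→d1:-→d2:-→d3:-→d4:-→d5:-→d6:-→d7:-→d8:-→d9:-→d10:-→d11:-→d12:H3 -> H3
  + 222.58.0.0/20 (H3) depth=20
  + 160.144.0.0/13 (H1) depth=13
  + 76.122.0.0/16 (H0) depth=16
  lookup 76.122.174.20: bits 01001100011110101010111000010100 walk d0:-→d1:-→d2:-→d3:-→d4:-→d5:-→d6:-→d7:-→d8:-→d9:-→d10:-→d11:-→d12:-→d13:-→d14:-→d15:-→d16:H0→d17:-→d18:-→d19:-→d20:-→d21:-→d22:-→d23:-→d24:H0→d25:-→d26:-→d27:-→d28:-→d29:-→d30:-→d31:-→d32:H0 -> H0
  lookup 77.122.174.20: bits 0100110 walk d0:-→d1:-→d2:-→d3:-→d4:-→d5:-→d6:-→d7:- -> no-route
  lookup 222.58.0.11: bits 110111100011101000000 walk d0:-→d1:-→d2:-→d3:-→d4:-→d5:-→d6:-→d7:-→d8:-→d9:-→d10:-→d11:-→d12:-→d13:-→d14:-→d15:-→d16:-→d17:-→d18:-→d19:-→d20:H3→d21:- -> H3
  lookup 222.58.0.76: bits 110111100011101000000 walk d0:-→d1:-→d2:-→d3:-→d4:-→d5:-→d6:-→d7:-→d8:-→d9:-→d10:-→d11:-→d12:-→d13:-→d14:-→d15:-→d16:-→d17:-→d18:-→d19:-→d20:H3→d21:- -> H3
  - 160.144.0.0/13 clear@13
  lookup 76.122.174.20: bits 01001100011110101010111000010100 walk d0:-→d1:-→d2:-→d3:-→d4:-→d5:-→d6:-→d7:-→d8:-→d9:-→d10:-→d11:-→d12:-→d13:-→d14:-→d15:-→d16:H0→d17:-→d18:-→d19:-→d20:-→d21:-→d22:-→d23:-→d24:H0→d25:-→d26:-→d27:-→d28:-→d29:-→d30:-→d31:-→d32:H0 -> H0
  + 76.122.128.0/18 (H0) depth=18
  + 76.122.168.0/21 (H4) depth=21
  + 0.0.0.0/0 (H0) depth=0
  - 0.0.0.0/0 clear@0
  lookup 222.58.0.8: bits 110111100011101000000 walk d0:-→d1:-→d2:-→d3:-→d4:-→d5:-→d6:-→d7:-→d8:-→d9:-→d10:-→d11:-→d12:-→d13:-→d14:-→d15:-→d16:-→d17:-→d18:-→d19:-→d20:H3→d21:- -> H3
  + 222.58.5.180/30 (H1) depth=30
  + 222.0.0.0/8 (H0) depth=8
  lookup 76.122.128.0: bits 010011000111101010 walk d0:-→d1:-→d2:-→d3:-→d4:-→d5:-→d6:-→d7:-→d8:-→d9:-→d10:-→d11:-→d12:-→d13:-→d14:-→d15:-→d16:H0→d17:-→d18:H0 -> H0
  + 222.58.5.176/28 (H2) depth=28
  + 76.122.174.0/24 (H0) depth=24
  + 222.58.0.0/19 (H4) depth=19
  lookup 76.122.174.20: bits 01001100011110101010111000010100 walk d0:-→d1:-→d2:-→d3:-→d4:-→d5:-→d6:-→d7:-→d8:-→d9:-→d10:-→d11:-→d12:-→d13:-→d14:-→d15:-→d16:H0→d17:-→d18:H0→d19:-→d20:-→d21:H4→d22:-→d23:-→d24:H0→d25:-→d26:-→d27:-→d28:-→d29:-→d30:-→d31:-→d32:H0 -> H0
  + 76.122.174.16/28 (H2) depth=28
  lookup 222.58.0.1: bits 110111100011101000000 walk d0:-→d1:-→d2:-→d3:-→d4:-→d5:-→d6:-→d7:-→d8:H0→d9:-→d10:-→d11:-→d12:-→d13:-→d14:-→d15:-→d16:-→d17:-→d18:-→d19:H4→d20:H3→d21:- -> H3
  lookup 76.122.129.114: bits 010011000111101010 walk d0:-→d1:-→d2:-→d3:-→d4:-→d5:-→d6:-→d7:-→d8:-→d9:-→d10:-→d11:-→d12:-→d13:-→d14:-→d15:-→d16:H0→d17:-→d18:H0 -> H0
  + 64.0.0.0/2 (H4) depth=2
  lookup 64.0.42.105: bits 0100 walk d0:-→d1:-→d2:H4→d3:-→d4:- -> H4
  lookup 222.58.0.103: bits 110111100011101000000 walk d0:-→d1:-→d2:-→d3:-→d4:-→d5:-→d6:-→d7:-→d8:H0→d9:-→d10:-→d11:-→d12:-→d13:-→d14:-→d15:-→d16:-→d17:-→d18:-→d19:H4→d20:H3→d21:- -> H3
  + 0.0.0.0/0 (H2) depth=0

== LOOKUPS ==
["H0","H3","H0","no-route","H3","H3","H0","H3","H0","H0","H3","H0","H4","H3"]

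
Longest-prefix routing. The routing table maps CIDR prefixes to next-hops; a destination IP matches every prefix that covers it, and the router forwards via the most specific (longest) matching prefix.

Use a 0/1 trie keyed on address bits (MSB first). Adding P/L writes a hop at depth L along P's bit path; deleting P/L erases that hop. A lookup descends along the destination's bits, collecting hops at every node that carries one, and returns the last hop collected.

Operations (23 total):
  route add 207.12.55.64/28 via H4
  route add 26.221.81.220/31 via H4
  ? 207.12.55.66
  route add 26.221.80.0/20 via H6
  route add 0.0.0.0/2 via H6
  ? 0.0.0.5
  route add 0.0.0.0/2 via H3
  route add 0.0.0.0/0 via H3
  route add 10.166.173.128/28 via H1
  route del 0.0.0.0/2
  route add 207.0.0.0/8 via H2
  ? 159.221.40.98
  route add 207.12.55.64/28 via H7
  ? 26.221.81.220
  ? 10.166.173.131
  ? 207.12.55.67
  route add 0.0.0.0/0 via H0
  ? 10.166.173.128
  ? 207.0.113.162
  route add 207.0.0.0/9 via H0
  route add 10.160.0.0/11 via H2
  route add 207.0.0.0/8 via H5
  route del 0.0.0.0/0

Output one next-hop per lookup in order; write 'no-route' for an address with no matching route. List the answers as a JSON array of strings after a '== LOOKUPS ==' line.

Apply in order:
  + 207.12.55.64/28 (H4) depth=28
  + 26.221.81.220/31 (H4) depth=31
  ? 207.12.55.66  path d0:-→d1:-→d2:-→d3:-→d4:-→d5:-→d6:-→d7:-→d8:-→d9:-→d10:-→d11:-→d12:-→d13:-→d14:-→d15:-→d16:-→d17:-→d18:-→d19:-→d20:-→d21:-→d22:-→d23:-→d24:-→d25:-→d26:-→d27:-→d28:H4  best=H4
  + 26.221.80.0/20 (H6) depth=20
  + 0.0.0.0/2 (H6) depth=2
  ? 0.0.0.5  path d0:-→d1:-→d2:H6→d3:-  best=H6
  + 0.0.0.0/2 (H3) depth=2
  + 0.0.0.0/0 (H3) depth=0
  + 10.166.173.128/28 (H1) depth=28
  - 0.0.0.0/2 clear@2
  + 207.0.0.0/8 (H2) depth=8
  ? 159.221.40.98  path d0:H3→d1:-  best=H3
  + 207.12.55.64/28 (H7) depth=28
  ? 26.221.81.220  path d0:H3→d1:-→d2:-→d3:-→d4:-→d5:-→d6:-→d7:-→d8:-→d9:-→d10:-→d11:-→d12:-→d13:-→d14:-→d15:-→d16:-→d17:-→d18:-→d19:-→d20:H6→d21:-→d22:-→d23:-→d24:-→d25:-→d26:-→d27:-→d28:-→d29:-→d30:-→d31:H4  best=H4
  ? 10.166.173.131  path d0:H3→d1:-→d2:-→d3:-→d4:-→d5:-→d6:-→d7:-→d8:-→d9:-→d10:-→d11:-→d12:-→d13:-→d14:-→d15:-→d16:-→d17:-→d18:-→d19:-→d20:-→d21:-→d22:-→d23:-→d24:-→d25:-→d26:-→d27:-→d28:H1  best=H1
  ? 207.12.55.67  path d0:H3→d1:-→d2:-→d3:-→d4:-→d5:-→d6:-→d7:-→d8:H2→d9:-→d10:-→d11:-→d12:-→d13:-→d14:-→d15:-→d16:-→d17:-→d18:-→d19:-→d20:-→d21:-→d22:-→d23:-→d24:-→d25:-→d26:-→d27:-→d28:H7  best=H7
  + 0.0.0.0/0 (H0) depth=0
  ? 10.166.173.128  path d0:H0→d1:-→d2:-→d3:-→d4:-→d5:-→d6:-→d7:-→d8:-→d9:-→d10:-→d11:-→d12:-→d13:-→d14:-→d15:-→d16:-→d17:-→d18:-→d19:-→d20:-→d21:-→d22:-→d23:-→d24:-→d25:-→d26:-→d27:-→d28:H1  best=H1
  ? 207.0.113.162  path d0:H0→d1:-→d2:-→d3:-→d4:-→d5:-→d6:-→d7:-→d8:H2→d9:-→d10:-→d11:-→d12:-  best=H2
  + 207.0.0.0/9 (H0) depth=9
  + 10.160.0.0/11 (H2) depth=11
  + 207.0.0.0/8 (H5) depth=8
  - 0.0.0.0/0 clear@0

== LOOKUPS ==
["H4","H6","H3","H4","H1","H7","H1","H2"]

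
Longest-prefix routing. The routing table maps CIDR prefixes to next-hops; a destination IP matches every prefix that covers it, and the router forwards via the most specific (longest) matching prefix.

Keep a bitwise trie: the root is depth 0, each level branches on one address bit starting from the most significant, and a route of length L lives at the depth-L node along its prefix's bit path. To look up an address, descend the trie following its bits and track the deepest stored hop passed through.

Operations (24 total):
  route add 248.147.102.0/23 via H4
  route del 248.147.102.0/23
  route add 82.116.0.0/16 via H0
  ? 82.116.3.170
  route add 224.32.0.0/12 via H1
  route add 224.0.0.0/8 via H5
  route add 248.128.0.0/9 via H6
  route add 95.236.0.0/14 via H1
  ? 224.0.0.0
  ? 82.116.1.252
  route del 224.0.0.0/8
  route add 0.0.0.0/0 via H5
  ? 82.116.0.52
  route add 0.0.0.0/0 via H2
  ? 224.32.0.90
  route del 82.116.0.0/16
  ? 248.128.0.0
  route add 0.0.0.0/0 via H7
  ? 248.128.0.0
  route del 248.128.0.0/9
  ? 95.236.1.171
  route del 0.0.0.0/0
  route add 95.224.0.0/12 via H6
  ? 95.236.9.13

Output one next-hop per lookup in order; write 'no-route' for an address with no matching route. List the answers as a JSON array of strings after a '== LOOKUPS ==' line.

Process each operation:
  + 248.147.102.0/23 (H4) depth=23
  - 248.147.102.0/23 clear@23
  + 82.116.0.0/16 (H0) depth=16
  lookup 82.116.3.170: bits 0101001001110100 walk d0:-→d1:-→d2:-→d3:-→d4:-→d5:-→d6:-→d7:-→d8:-→d9:-→d10:-→d11:-→d12:-→d13:-→d14:-→d15:-→d16:H0 -> H0
  + 224.32.0.0/12 (H1) depth=12
  + 224.0.0.0/8 (H5) depth=8
  + 248.128.0.0/9 (H6) depth=9
  + 95.236.0.0/14 (H1) depth=14
  lookup 224.0.0.0: bits 1110000000 walk d0:-→d1:-→d2:-→d3:-→d4:-→d5:-→d6:-→d7:-→d8:H5→d9:-→d10:- -> H5
  lookup 82.116.1.252: bits 0101001001110100 walk d0:-→d1:-→d2:-→d3:-→d4:-→d5:-→d6:-→d7:-→d8:-→d9:-→d10:-→d11:-→d12:-→d13:-→d14:-→d15:-→d16:H0 -> H0
  - 224.0.0.0/8 clear@8
  + 0.0.0.0/0 (H5) depth=0
  lookup 82.116.0.52: bits 0101001001110100 walk d0:H5→d1:-→d2:-→d3:-→d4:-→d5:-→d6:-→d7:-→d8:-→d9:-→d10:-→d11:-→d12:-→d13:-→d14:-→d15:-→d16:H0 -> H0
  + 0.0.0.0/0 (H2) depth=0
  lookup 224.32.0.90: bits 111000000010 walk d0:H2→d1:-→d2:-→d3:-→d4:-→d5:-→d6:-→d7:-→d8:-→d9:-→d10:-→d11:-→d12:H1 -> H1
  - 82.116.0.0/16 clear@16
  lookup 248.128.0.0: bits 11111000100 walk d0:H2→d1:-→d2:-→d3:-→d4:-→d5:-→d6:-→d7:-→d8:-→d9:H6→d10:-→d11:- -> H6
  + 0.0.0.0/0 (H7) depth=0
  lookup 248.128.0.0: bits 11111000100 walk d0:H7→d1:-→d2:-→d3:-→d4:-→d5:-→d6:-→d7:-→d8:-→d9:H6→d10:-→d11:- -> H6
  - 248.128.0.0/9 clear@9
  lookup 95.236.1.171: bits 01011111111011 walk d0:H7→d1:-→d2:-→d3:-→d4:-→d5:-→d6:-→d7:-→d8:-→d9:-→d10:-→d11:-→d12:-→d13:-→d14:H1 -> H1
  - 0.0.0.0/0 clear@0
  + 95.224.0.0/12 (H6) depth=12
  lookup 95.236.9.13: bits 01011111111011 walk d0:-→d1:-→d2:-→d3:-→d4:-→d5:-→d6:-→d7:-→d8:-→d9:-→d10:-→d11:-→d12:H6→d13:-→d14:H1 -> H1

== LOOKUPS ==
["H0","H5","H0","H0","H1","H6","H6","H1","H1"]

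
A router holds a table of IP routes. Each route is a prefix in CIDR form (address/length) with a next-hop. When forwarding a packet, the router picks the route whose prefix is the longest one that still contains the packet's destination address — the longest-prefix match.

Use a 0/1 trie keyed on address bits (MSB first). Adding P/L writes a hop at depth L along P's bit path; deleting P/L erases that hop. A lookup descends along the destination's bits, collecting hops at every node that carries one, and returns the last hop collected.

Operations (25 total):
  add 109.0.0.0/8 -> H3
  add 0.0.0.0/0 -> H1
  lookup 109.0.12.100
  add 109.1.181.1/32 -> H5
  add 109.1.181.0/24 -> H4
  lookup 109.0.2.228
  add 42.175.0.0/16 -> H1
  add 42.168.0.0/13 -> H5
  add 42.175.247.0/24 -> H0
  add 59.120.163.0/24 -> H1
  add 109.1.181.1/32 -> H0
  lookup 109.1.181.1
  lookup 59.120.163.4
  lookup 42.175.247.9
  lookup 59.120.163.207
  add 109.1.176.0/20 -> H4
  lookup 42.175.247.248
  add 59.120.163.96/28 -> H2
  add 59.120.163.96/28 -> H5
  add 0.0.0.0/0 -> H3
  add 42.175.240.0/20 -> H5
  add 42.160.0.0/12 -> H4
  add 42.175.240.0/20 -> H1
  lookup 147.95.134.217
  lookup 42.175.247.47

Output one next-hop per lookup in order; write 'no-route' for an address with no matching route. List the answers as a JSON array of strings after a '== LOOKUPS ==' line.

Trace:
  add 109.0.0.0/8 -> H3 at depth 8
  add 0.0.0.0/0 -> H1 at depth 0
  ? 109.0.12.100  path d0:H1→d1:-→d2:-→d3:-→d4:-→d5:-→d6:-→d7:-→d8:H3  best=H3
  add 109.1.181.1/32 -> H5 at depth 32
  add 109.1.181.0/24 -> H4 at depth 24
  ? 109.0.2.228  path d0:H1→d1:-→d2:-→d3:-→d4:-→d5:-→d6:-→d7:-→d8:H3→d9:-→d10:-→d11:-→d12:-→d13:-→d14:-→d15:-  best=H3
  add 42.175.0.0/16 -> H1 at depth 16
  add 42.168.0.0/13 -> H5 at depth 13
  add 42.175.247.0/24 -> H0 at depth 24
  add 59.120.163.0/24 -> H1 at depth 24
  add 109.1.181.1/32 -> H0 at depth 32
  ? 109.1.181.1  path d0:H1→d1:-→d2:-→d3:-→d4:-→d5:-→d6:-→d7:-→d8:H3→d9:-→d10:-→d11:-→d12:-→d13:-→d14:-→d15:-→d16:-→d17:-→d18:-→d19:-→d20:-→d21:-→d22:-→d23:-→d24:H4→d25:-→d26:-→d27:-→d28:-→d29:-→d30:-→d31:-→d32:H0  best=H0
  ? 59.120.163.4  path d0:H1→d1:-→d2:-→d3:-→d4:-→d5:-→d6:-→d7:-→d8:-→d9:-→d10:-→d11:-→d12:-→d13:-→d14:-→d15:-→d16:-→d17:-→d18:-→d19:-→d20:-→d21:-→d22:-→d23:-→d24:H1  best=H1
  ? 42.175.247.9  path d0:H1→d1:-→d2:-→d3:-→d4:-→d5:-→d6:-→d7:-→d8:-→d9:-→d10:-→d11:-→d12:-→d13:H5→d14:-→d15:-→d16:H1→d17:-→d18:-→d19:-→d20:-→d21:-→d22:-→d23:-→d24:H0  best=H0
  ? 59.120.163.207  path d0:H1→d1:-→d2:-→d3:-→d4:-→d5:-→d6:-→d7:-→d8:-→d9:-→d10:-→d11:-→d12:-→d13:-→d14:-→d15:-→d16:-→d17:-→d18:-→d19:-→d20:-→d21:-→d22:-→d23:-→d24:H1  best=H1
  add 109.1.176.0/20 -> H4 at depth 20
  ? 42.175.247.248  path d0:H1→d1:-→d2:-→d3:-→d4:-→d5:-→d6:-→d7:-→d8:-→d9:-→d10:-→d11:-→d12:-→d13:H5→d14:-→d15:-→d16:H1→d17:-→d18:-→d19:-→d20:-→d21:-→d22:-→d23:-→d24:H0  best=H0
  add 59.120.163.96/28 -> H2 at depth 28
  add 59.120.163.96/28 -> H5 at depth 28
  add 0.0.0.0/0 -> H3 at depth 0
  add 42.175.240.0/20 -> H5 at depth 20
  add 42.160.0.0/12 -> H4 at depth 12
  add 42.175.240.0/20 -> H1 at depth 20
  ? 147.95.134.217  path d0:H3  best=H3
  ? 42.175.247.47  path d0:H3→d1:-→d2:-→d3:-→d4:-→d5:-→d6:-→d7:-→d8:-→d9:-→d10:-→d11:-→d12:H4→d13:H5→d14:-→d15:-→d16:H1→d17:-→d18:-→d19:-→d20:H1→d21:-→d22:-→d23:-→d24:H0  best=H0

== LOOKUPS ==
["H3","H3","H0","H1","H0","H1","H0","H3","H0"]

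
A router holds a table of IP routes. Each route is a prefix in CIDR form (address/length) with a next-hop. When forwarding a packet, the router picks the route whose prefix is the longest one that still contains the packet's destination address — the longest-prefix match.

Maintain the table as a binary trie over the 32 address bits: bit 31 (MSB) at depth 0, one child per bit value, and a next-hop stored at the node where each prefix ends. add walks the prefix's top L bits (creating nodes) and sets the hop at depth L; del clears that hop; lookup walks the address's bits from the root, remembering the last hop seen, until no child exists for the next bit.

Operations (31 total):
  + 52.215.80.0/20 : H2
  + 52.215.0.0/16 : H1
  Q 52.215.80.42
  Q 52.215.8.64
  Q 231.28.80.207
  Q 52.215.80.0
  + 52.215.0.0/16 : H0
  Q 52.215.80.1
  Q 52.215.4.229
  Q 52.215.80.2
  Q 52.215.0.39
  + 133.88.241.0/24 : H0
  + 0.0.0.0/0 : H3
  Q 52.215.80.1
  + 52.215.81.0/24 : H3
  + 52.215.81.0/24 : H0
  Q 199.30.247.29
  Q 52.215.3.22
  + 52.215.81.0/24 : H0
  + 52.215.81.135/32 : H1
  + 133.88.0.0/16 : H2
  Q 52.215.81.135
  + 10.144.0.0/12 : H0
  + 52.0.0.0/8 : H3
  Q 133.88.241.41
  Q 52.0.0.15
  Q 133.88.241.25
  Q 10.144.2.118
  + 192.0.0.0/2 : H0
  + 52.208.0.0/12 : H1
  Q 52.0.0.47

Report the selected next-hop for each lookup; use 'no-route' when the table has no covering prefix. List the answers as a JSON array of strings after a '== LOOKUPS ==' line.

Apply in order:
  add 52.215.80.0/20 -> H2 at depth 20
  add 52.215.0.0/16 -> H1 at depth 16
  ? 52.215.80.42  path d0:-→d1:-→d2:-→d3:-→d4:-→d5:-→d6:-→d7:-→d8:-→d9:-→d10:-→d11:-→d12:-→d13:-→d14:-→d15:-→d16:H1→d17:-→d18:-→d19:-→d20:H2  best=H2
  ? 52.215.8.64  path d0:-→d1:-→d2:-→d3:-→d4:-→d5:-→d6:-→d7:-→d8:-→d9:-→d10:-→d11:-→d12:-→d13:-→d14:-→d15:-→d16:H1→d17:-  best=H1
  ? 231.28.80.207  path d0:-  best=no-route
  ? 52.215.80.0  path d0:-→d1:-→d2:-→d3:-→d4:-→d5:-→d6:-→d7:-→d8:-→d9:-→d10:-→d11:-→d12:-→d13:-→d14:-→d15:-→d16:H1→d17:-→d18:-→d19:-→d20:H2  best=H2
  add 52.215.0.0/16 -> H0 at depth 16
  ? 52.215.80.1  path d0:-→d1:-→d2:-→d3:-→d4:-→d5:-→d6:-→d7:-→d8:-→d9:-→d10:-→d11:-→d12:-→d13:-→d14:-→d15:-→d16:H0→d17:-→d18:-→d19:-→d20:H2  best=H2
  ? 52.215.4.229  path d0:-→d1:-→d2:-→d3:-→d4:-→d5:-→d6:-→d7:-→d8:-→d9:-→d10:-→d11:-→d12:-→d13:-→d14:-→d15:-→d16:H0→d17:-  best=H0
  ? 52.215.80.2  path d0:-→d1:-→d2:-→d3:-→d4:-→d5:-→d6:-→d7:-→d8:-→d9:-→d10:-→d11:-→d12:-→d13:-→d14:-→d15:-→d16:H0→d17:-→d18:-→d19:-→d20:H2  best=H2
  ? 52.215.0.39  path d0:-→d1:-→d2:-→d3:-→d4:-→d5:-→d6:-→d7:-→d8:-→d9:-→d10:-→d11:-→d12:-→d13:-→d14:-→d15:-→d16:H0→d17:-  best=H0
  add 133.88.241.0/24 -> H0 at depth 24
  add 0.0.0.0/0 -> H3 at depth 0
  ? 52.215.80.1  path d0:H3→d1:-→d2:-→d3:-→d4:-→d5:-→d6:-→d7:-→d8:-→d9:-→d10:-→d11:-→d12:-→d13:-→d14:-→d15:-→d16:H0→d17:-→d18:-→d19:-→d20:H2  best=H2
  add 52.215.81.0/24 -> H3 at depth 24
  add 52.215.81.0/24 -> H0 at depth 24
  ? 199.30.247.29  path d0:H3→d1:-  best=H3
  ? 52.215.3.22  path d0:H3→d1:-→d2:-→d3:-→d4:-→d5:-→d6:-→d7:-→d8:-→d9:-→d10:-→d11:-→d12:-→d13:-→d14:-→d15:-→d16:H0→d17:-  best=H0
  add 52.215.81.0/24 -> H0 at depth 24
  add 52.215.81.135/32 -> H1 at depth 32
  add 133.88.0.0/16 -> H2 at depth 16
  ? 52.215.81.135  path d0:H3→d1:-→d2:-→d3:-→d4:-→d5:-→d6:-→d7:-→d8:-→d9:-→d10:-→d11:-→d12:-→d13:-→d14:-→d15:-→d16:H0→d17:-→d18:-→d19:-→d20:H2→d21:-→d22:-→d23:-→d24:H0→d25:-→d26:-→d27:-→d28:-→d29:-→d30:-→d31:-→d32:H1  best=H1
  add 10.144.0.0/12 -> H0 at depth 12
  add 52.0.0.0/8 -> H3 at depth 8
  ? 133.88.241.41  path d0:H3→d1:-→d2:-→d3:-→d4:-→d5:-→d6:-→d7:-→d8:-→d9:-→d10:-→d11:-→d12:-→d13:-→d14:-→d15:-→d16:H2→d17:-→d18:-→d19:-→d20:-→d21:-→d22:-→d23:-→d24:H0  best=H0
  ? 52.0.0.15  path d0:H3→d1:-→d2:-→d3:-→d4:-→d5:-→d6:-→d7:-→d8:H3  best=H3
  ? 133.88.241.25  path d0:H3→d1:-→d2:-→d3:-→d4:-→d5:-→d6:-→d7:-→d8:-→d9:-→d10:-→d11:-→d12:-→d13:-→d14:-→d15:-→d16:H2→d17:-→d18:-→d19:-→d20:-→d21:-→d22:-→d23:-→d24:H0  best=H0
  ? 10.144.2.118  path d0:H3→d1:-→d2:-→d3:-→d4:-→d5:-→d6:-→d7:-→d8:-→d9:-→d10:-→d11:-→d12:H0  best=H0
  add 192.0.0.0/2 -> H0 at depth 2
  add 52.208.0.0/12 -> H1 at depth 12
  ? 52.0.0.47  path d0:H3→d1:-→d2:-→d3:-→d4:-→d5:-→d6:-→d7:-→d8:H3  best=H3

== LOOKUPS ==
["H2","H1","no-route","H2","H2","H0","H2","H0","H2","H3","H0","H1","H0","H3","H0","H0","H3"]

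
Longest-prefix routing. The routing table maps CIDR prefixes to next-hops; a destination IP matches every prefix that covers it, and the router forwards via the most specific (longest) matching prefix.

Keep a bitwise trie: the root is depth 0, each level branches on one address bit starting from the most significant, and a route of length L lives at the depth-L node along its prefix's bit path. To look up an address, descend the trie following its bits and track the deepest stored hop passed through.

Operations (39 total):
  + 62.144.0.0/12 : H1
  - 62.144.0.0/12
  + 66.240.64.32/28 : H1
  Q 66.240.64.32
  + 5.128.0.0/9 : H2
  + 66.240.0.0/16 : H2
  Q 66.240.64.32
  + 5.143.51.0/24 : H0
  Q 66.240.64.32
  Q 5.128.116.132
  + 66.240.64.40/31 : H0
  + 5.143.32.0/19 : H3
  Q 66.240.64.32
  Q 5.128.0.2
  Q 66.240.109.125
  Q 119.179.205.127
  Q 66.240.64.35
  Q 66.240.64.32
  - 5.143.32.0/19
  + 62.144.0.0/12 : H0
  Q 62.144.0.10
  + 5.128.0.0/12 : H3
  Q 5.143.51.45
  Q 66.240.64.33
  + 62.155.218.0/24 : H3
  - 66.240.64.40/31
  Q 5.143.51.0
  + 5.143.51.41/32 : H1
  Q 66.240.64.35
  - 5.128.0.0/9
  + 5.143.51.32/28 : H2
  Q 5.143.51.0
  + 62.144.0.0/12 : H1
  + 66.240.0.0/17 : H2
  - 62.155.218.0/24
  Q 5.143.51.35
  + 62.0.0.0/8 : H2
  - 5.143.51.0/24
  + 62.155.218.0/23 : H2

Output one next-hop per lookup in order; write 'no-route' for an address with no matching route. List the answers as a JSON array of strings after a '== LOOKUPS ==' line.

Apply in order:
  + 62.144.0.0/12 (H1) depth=12
  del 62.144.0.0/12 (clear depth 12)
  + 66.240.64.32/28 (H1) depth=28
  Q 66.240.64.32: descend 0100001011110000010000000010 ; hops seen [H1] ; pick H1
  + 5.128.0.0/9 (H2) depth=9
  + 66.240.0.0/16 (H2) depth=16
  Q 66.240.64.32: descend 0100001011110000010000000010 ; hops seen [H2,H1] ; pick H1
  + 5.143.51.0/24 (H0) depth=24
  Q 66.240.64.32: descend 0100001011110000010000000010 ; hops seen [H2,H1] ; pick H1
  Q 5.128.116.132: descend 000001011000 ; hops seen [H2] ; pick H2
  + 66.240.64.40/31 (H0) depth=31
  + 5.143.32.0/19 (H3) depth=19
  Q 66.240.64.32: descend 0100001011110000010000000010 ; hops seen [H2,H1] ; pick H1
  Q 5.128.0.2: descend 000001011000 ; hops seen [H2] ; pick H2
  Q 66.240.109.125: descend 010000101111000001 ; hops seen [H2] ; pick H2
  Q 119.179.205.127: descend 01 ; hops seen [∅] ; pick no-route
  Q 66.240.64.35: descend 0100001011110000010000000010 ; hops seen [H2,H1] ; pick H1
  Q 66.240.64.32: descend 0100001011110000010000000010 ; hops seen [H2,H1] ; pick H1
  del 5.143.32.0/19 (clear depth 19)
  + 62.144.0.0/12 (H0) depth=12
  Q 62.144.0.10: descend 001111101001 ; hops seen [H0] ; pick H0
  + 5.128.0.0/12 (H3) depth=12
  Q 5.143.51.45: descend 000001011000111100110011 ; hops seen [H2,H3,H0] ; pick H0
  Q 66.240.64.33: descend 0100001011110000010000000010 ; hops seen [H2,H1] ; pick H1
  + 62.155.218.0/24 (H3) depth=24
  del 66.240.64.40/31 (clear depth 31)
  Q 5.143.51.0: descend 000001011000111100110011 ; hops seen [H2,H3,H0] ; pick H0
  + 5.143.51.41/32 (H1) depth=32
  Q 66.240.64.35: descend 0100001011110000010000000010 ; hops seen [H2,H1] ; pick H1
  del 5.128.0.0/9 (clear depth 9)
  + 5.143.51.32/28 (H2) depth=28
  Q 5.143.51.0: descend 00000101100011110011001100 ; hops seen [H3,H0] ; pick H0
  + 62.144.0.0/12 (H1) depth=12
  + 66.240.0.0/17 (H2) depth=17
  del 62.155.218.0/24 (clear depth 24)
  Q 5.143.51.35: descend 0000010110001111001100110010 ; hops seen [H3,H0,H2] ; pick H2
  + 62.0.0.0/8 (H2) depth=8
  del 5.143.51.0/24 (clear depth 24)
  + 62.155.218.0/23 (H2) depth=23

== LOOKUPS ==
["H1","H1","H1","H2","H1","H2","H2","no-route","H1","H1","H0","H0","H1","H0","H1","H0","H2"]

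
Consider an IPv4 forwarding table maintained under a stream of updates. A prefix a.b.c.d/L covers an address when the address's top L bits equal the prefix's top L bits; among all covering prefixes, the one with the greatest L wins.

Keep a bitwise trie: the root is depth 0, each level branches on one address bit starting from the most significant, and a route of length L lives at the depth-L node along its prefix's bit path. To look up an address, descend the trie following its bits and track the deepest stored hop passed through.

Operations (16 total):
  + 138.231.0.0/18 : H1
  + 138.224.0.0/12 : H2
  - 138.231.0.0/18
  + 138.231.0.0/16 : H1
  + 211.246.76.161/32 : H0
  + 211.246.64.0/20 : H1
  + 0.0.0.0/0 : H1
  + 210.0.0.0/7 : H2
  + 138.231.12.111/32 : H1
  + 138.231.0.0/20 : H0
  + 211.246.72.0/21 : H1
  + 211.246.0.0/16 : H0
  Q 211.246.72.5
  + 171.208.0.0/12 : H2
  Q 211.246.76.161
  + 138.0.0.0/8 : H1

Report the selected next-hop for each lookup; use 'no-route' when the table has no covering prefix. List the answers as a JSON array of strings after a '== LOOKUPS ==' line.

Apply in order:
  add 138.231.0.0/18 -> H1 at depth 18
  add 138.224.0.0/12 -> H2 at depth 12
  - 138.231.0.0/18 clear@18
  add 138.231.0.0/16 -> H1 at depth 16
  add 211.246.76.161/32 -> H0 at depth 32
  add 211.246.64.0/20 -> H1 at depth 20
  add 0.0.0.0/0 -> H1 at depth 0
  add 210.0.0.0/7 -> H2 at depth 7
  add 138.231.12.111/32 -> H1 at depth 32
  add 138.231.0.0/20 -> H0 at depth 20
  add 211.246.72.0/21 -> H1 at depth 21
  add 211.246.0.0/16 -> H0 at depth 16
  lookup 211.246.72.5: bits 110100111111011001001 walk d0:H1→d1:-→d2:-→d3:-→d4:-→d5:-→d6:-→d7:H2→d8:-→d9:-→d10:-→d11:-→d12:-→d13:-→d14:-→d15:-→d16:H0→d17:-→d18:-→d19:-→d20:H1→d21:H1 -> H1
  add 171.208.0.0/12 -> H2 at depth 12
  lookup 211.246.76.161: bits 11010011111101100100110010100001 walk d0:H1→d1:-→d2:-→d3:-→d4:-→d5:-→d6:-→d7:H2→d8:-→d9:-→d10:-→d11:-→d12:-→d13:-→d14:-→d15:-→d16:H0→d17:-→d18:-→d19:-→d20:H1→d21:H1→d22:-→d23:-→d24:-→d25:-→d26:-→d27:-→d28:-→d29:-→d30:-→d31:-→d32:H0 -> H0
  add 138.0.0.0/8 -> H1 at depth 8

== LOOKUPS ==
["H1","H0"]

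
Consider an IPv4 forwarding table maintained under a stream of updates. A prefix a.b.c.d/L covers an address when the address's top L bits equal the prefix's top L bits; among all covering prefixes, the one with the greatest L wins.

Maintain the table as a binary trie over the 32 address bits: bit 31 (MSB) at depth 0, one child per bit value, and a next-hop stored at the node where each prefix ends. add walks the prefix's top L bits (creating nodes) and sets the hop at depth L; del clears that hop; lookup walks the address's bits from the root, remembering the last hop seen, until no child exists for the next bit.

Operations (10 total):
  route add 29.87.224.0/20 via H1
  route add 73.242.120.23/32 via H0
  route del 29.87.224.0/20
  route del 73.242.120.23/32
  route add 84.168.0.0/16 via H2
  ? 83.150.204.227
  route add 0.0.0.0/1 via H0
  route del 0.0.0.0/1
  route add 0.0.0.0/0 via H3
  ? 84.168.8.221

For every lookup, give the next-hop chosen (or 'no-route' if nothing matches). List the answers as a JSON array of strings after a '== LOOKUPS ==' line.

Trace:
  + 29.87.224.0/20 (H1) depth=20
  + 73.242.120.23/32 (H0) depth=32
  - 29.87.224.0/20 clear@20
  - 73.242.120.23/32 clear@32
  + 84.168.0.0/16 (H2) depth=16
  ? 83.150.204.227  path d0:-→d1:-→d2:-→d3:-→d4:-→d5:-  best=no-route
  + 0.0.0.0/1 (H0) depth=1
  - 0.0.0.0/1 clear@1
  + 0.0.0.0/0 (H3) depth=0
  ? 84.168.8.221  path d0:H3→d1:-→d2:-→d3:-→d4:-→d5:-→d6:-→d7:-→d8:-→d9:-→d10:-→d11:-→d12:-→d13:-→d14:-→d15:-→d16:H2  best=H2

== LOOKUPS ==
["no-route","H2"]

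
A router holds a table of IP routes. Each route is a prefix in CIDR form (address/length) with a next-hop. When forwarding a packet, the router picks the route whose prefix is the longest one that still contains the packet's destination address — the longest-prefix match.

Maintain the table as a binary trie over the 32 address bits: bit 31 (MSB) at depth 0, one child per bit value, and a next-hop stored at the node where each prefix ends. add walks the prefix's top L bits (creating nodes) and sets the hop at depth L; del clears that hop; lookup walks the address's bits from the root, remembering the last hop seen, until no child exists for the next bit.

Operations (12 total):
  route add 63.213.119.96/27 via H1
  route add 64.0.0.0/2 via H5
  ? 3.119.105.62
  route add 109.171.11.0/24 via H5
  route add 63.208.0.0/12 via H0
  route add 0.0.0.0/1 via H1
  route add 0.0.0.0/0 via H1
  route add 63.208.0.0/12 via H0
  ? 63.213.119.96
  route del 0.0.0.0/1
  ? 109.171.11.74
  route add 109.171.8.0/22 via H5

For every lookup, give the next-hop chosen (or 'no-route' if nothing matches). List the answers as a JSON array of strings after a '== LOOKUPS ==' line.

Process each operation:
  add 63.213.119.96/27 -> H1 at depth 27
  add 64.0.0.0/2 -> H5 at depth 2
  ? 3.119.105.62  path d0:-→d1:-→d2:-  best=no-route
  add 109.171.11.0/24 -> H5 at depth 24
  add 63.208.0.0/12 -> H0 at depth 12
  add 0.0.0.0/1 -> H1 at depth 1
  add 0.0.0.0/0 -> H1 at depth 0
  add 63.208.0.0/12 -> H0 at depth 12
  ? 63.213.119.96  path d0:H1→d1:H1→d2:-→d3:-→d4:-→d5:-→d6:-→d7:-→d8:-→d9:-→d10:-→d11:-→d12:H0→d13:-→d14:-→d15:-→d16:-→d17:-→d18:-→d19:-→d20:-→d21:-→d22:-→d23:-→d24:-→d25:-→d26:-→d27:H1  best=H1
  - 0.0.0.0/1 clear@1
  ? 109.171.11.74  path d0:H1→d1:-→d2:H5→d3:-→d4:-→d5:-→d6:-→d7:-→d8:-→d9:-→d10:-→d11:-→d12:-→d13:-→d14:-→d15:-→d16:-→d17:-→d18:-→d19:-→d20:-→d21:-→d22:-→d23:-→d24:H5  best=H5
  add 109.171.8.0/22 -> H5 at depth 22

== LOOKUPS ==
["no-route","H1","H5"]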